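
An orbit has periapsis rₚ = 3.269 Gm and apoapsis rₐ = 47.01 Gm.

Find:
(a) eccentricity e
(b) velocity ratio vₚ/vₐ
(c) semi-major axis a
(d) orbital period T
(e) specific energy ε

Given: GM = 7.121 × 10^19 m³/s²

Convert to SI: rₚ = 3.269 Gm = 3.269e+09 m; rₐ = 47.01 Gm = 4.701e+10 m.
(a) e = (rₐ − rₚ)/(rₐ + rₚ) = (4.701e+10 − 3.269e+09)/(4.701e+10 + 3.269e+09) ≈ 0.87
(b) Conservation of angular momentum (rₚvₚ = rₐvₐ) gives vₚ/vₐ = rₐ/rₚ = 4.701e+10/3.269e+09 ≈ 14.38
(c) a = (rₚ + rₐ)/2 = (3.269e+09 + 4.701e+10)/2 ≈ 2.514e+10 m
(d) With a = (rₚ + rₐ)/2 = 2.51395e+10 m, T = 2π √(a³/GM) = 2π √((2.51395e+10)³/7.121e+19) s ≈ 2.968e+06 s
(e) With a = (rₚ + rₐ)/2 = 2.51395e+10 m, ε = −GM/(2a) = −7.121e+19/(2 · 2.51395e+10) J/kg ≈ -1.416e+09 J/kg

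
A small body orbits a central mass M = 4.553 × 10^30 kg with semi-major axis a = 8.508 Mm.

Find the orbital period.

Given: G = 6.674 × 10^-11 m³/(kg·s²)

Convert to SI: a = 8.508 Mm = 8.508e+06 m.
GM = G · M = 6.674e-11 · 4.553e+30 = 3.03867e+20 m³/s².
Kepler's third law: T = 2π √(a³ / GM).
Substituting a = 8.508e+06 m and GM = 3.03867e+20 m³/s²:
T = 2π √((8.508e+06)³ / 3.03867e+20) s
T ≈ 8.945 s = 8.945 seconds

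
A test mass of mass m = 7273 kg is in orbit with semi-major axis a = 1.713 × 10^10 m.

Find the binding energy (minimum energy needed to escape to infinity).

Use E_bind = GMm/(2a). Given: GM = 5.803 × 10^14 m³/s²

Total orbital energy is E = −GMm/(2a); binding energy is E_bind = −E = GMm/(2a).
E_bind = 5.803e+14 · 7273 / (2 · 1.713e+10) J ≈ 1.232e+08 J = 123.2 MJ.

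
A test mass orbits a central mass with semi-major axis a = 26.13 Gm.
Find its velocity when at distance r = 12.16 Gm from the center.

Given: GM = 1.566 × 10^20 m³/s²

Convert to SI: a = 26.13 Gm = 2.613e+10 m; r = 12.16 Gm = 1.216e+10 m.
Vis-viva: v = √(GM · (2/r − 1/a)).
2/r − 1/a = 2/1.216e+10 − 1/2.613e+10 = 1.26203e-10 m⁻¹.
v = √(1.566e+20 · 1.26203e-10) m/s ≈ 1.406e+05 m/s = 140.6 km/s.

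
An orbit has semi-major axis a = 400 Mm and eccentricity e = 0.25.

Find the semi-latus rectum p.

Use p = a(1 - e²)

Convert to SI: a = 400 Mm = 4e+08 m.
p = a (1 − e²).
p = 4e+08 · (1 − (0.25)²) = 4e+08 · 0.9375 ≈ 3.75e+08 m = 375 Mm.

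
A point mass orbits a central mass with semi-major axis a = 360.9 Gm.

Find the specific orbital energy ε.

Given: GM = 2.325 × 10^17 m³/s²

Convert to SI: a = 360.9 Gm = 3.609e+11 m.
ε = −GM / (2a).
ε = −2.325e+17 / (2 · 3.609e+11) J/kg ≈ -3.221e+05 J/kg = -322.1 kJ/kg.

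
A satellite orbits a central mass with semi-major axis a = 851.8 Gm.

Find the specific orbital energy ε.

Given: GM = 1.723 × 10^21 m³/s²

Convert to SI: a = 851.8 Gm = 8.518e+11 m.
ε = −GM / (2a).
ε = −1.723e+21 / (2 · 8.518e+11) J/kg ≈ -1.011e+09 J/kg = -1.011 GJ/kg.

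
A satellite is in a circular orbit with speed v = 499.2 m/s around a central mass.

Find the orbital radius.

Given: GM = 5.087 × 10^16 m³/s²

For a circular orbit, v² = GM / r, so r = GM / v².
r = 5.087e+16 / (499.2)² m ≈ 2.041e+11 m = 204.1 Gm.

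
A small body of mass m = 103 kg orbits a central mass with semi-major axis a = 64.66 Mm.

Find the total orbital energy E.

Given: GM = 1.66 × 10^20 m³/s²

Convert to SI: a = 64.66 Mm = 6.466e+07 m.
E = −GMm / (2a).
E = −1.66e+20 · 103 / (2 · 6.466e+07) J ≈ -1.322e+14 J = -132.2 TJ.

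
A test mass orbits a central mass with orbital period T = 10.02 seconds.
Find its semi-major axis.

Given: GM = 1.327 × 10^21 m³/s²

Invert Kepler's third law: a = (GM · T² / (4π²))^(1/3).
Substituting T = 10.02 s and GM = 1.327e+21 m³/s²:
a = (1.327e+21 · (10.02)² / (4π²))^(1/3) m
a ≈ 1.5e+07 m = 15 Mm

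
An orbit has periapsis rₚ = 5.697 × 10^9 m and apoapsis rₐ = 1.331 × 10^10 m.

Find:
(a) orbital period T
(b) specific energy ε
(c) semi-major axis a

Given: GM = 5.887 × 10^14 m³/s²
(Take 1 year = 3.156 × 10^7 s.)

(a) With a = (rₚ + rₐ)/2 = 9.5035e+09 m, T = 2π √(a³/GM) = 2π √((9.5035e+09)³/5.887e+14) s ≈ 2.399e+08 s
(b) With a = (rₚ + rₐ)/2 = 9.5035e+09 m, ε = −GM/(2a) = −5.887e+14/(2 · 9.5035e+09) J/kg ≈ -3.097e+04 J/kg
(c) a = (rₚ + rₐ)/2 = (5.697e+09 + 1.331e+10)/2 ≈ 9.504e+09 m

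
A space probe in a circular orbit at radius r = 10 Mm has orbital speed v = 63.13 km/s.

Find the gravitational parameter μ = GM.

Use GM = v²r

Convert to SI: r = 10 Mm = 1e+07 m; v = 63.13 km/s = 63130 m/s.
For a circular orbit v² = GM/r, so GM = v² · r.
GM = (63130)² · 1e+07 m³/s² ≈ 3.985e+16 m³/s² = 3.985 × 10^16 m³/s².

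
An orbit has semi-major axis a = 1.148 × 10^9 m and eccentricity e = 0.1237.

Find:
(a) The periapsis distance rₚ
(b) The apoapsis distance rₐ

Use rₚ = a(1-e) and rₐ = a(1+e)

(a) rₚ = a(1 − e) = 1.148e+09 · (1 − 0.1237) = 1.148e+09 · 0.8763 ≈ 1.006e+09 m = 1.006 × 10^9 m.
(b) rₐ = a(1 + e) = 1.148e+09 · (1 + 0.1237) = 1.148e+09 · 1.1237 ≈ 1.29e+09 m = 1.29 × 10^9 m.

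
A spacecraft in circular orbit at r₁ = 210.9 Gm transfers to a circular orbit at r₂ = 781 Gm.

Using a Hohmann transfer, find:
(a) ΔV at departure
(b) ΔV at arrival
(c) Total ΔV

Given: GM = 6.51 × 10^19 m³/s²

Convert to SI: r₁ = 210.9 Gm = 2.109e+11 m; r₂ = 781 Gm = 7.81e+11 m.
Transfer semi-major axis: a_t = (r₁ + r₂)/2 = (2.109e+11 + 7.81e+11)/2 = 4.9595e+11 m.
Circular speeds: v₁ = √(GM/r₁) = 17569.2 m/s, v₂ = √(GM/r₂) = 9129.88 m/s.
Transfer speeds (vis-viva v² = GM(2/r − 1/a_t)): v₁ᵗ = 22047.5 m/s, v₂ᵗ = 5953.66 m/s.
(a) ΔV₁ = |v₁ᵗ − v₁| ≈ 4478 m/s = 4.478 km/s.
(b) ΔV₂ = |v₂ − v₂ᵗ| ≈ 3176 m/s = 3.176 km/s.
(c) ΔV_total = ΔV₁ + ΔV₂ ≈ 7654 m/s = 7.654 km/s.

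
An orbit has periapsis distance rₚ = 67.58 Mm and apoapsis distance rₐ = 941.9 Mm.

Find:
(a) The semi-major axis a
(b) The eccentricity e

Convert to SI: rₚ = 67.58 Mm = 6.758e+07 m; rₐ = 941.9 Mm = 9.419e+08 m.
(a) a = (rₚ + rₐ) / 2 = (6.758e+07 + 9.419e+08) / 2 ≈ 5.047e+08 m = 504.7 Mm.
(b) e = (rₐ − rₚ) / (rₐ + rₚ) = (9.419e+08 − 6.758e+07) / (9.419e+08 + 6.758e+07) ≈ 0.8661.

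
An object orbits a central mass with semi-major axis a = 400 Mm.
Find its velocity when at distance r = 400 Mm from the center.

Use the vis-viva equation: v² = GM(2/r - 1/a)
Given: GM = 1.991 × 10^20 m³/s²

Convert to SI: a = 400 Mm = 4e+08 m; r = 400 Mm = 4e+08 m.
Vis-viva: v = √(GM · (2/r − 1/a)).
2/r − 1/a = 2/4e+08 − 1/4e+08 = 2.5e-09 m⁻¹.
v = √(1.991e+20 · 2.5e-09) m/s ≈ 7.055e+05 m/s = 705.5 km/s.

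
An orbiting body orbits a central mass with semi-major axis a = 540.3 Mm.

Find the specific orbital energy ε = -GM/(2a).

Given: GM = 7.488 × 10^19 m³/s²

Convert to SI: a = 540.3 Mm = 5.403e+08 m.
ε = −GM / (2a).
ε = −7.488e+19 / (2 · 5.403e+08) J/kg ≈ -6.929e+10 J/kg = -69.29 GJ/kg.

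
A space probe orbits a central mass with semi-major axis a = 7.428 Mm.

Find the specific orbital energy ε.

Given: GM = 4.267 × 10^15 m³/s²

Convert to SI: a = 7.428 Mm = 7.428e+06 m.
ε = −GM / (2a).
ε = −4.267e+15 / (2 · 7.428e+06) J/kg ≈ -2.872e+08 J/kg = -287.2 MJ/kg.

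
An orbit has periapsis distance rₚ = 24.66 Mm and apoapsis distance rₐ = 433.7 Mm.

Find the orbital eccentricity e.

Convert to SI: rₚ = 24.66 Mm = 2.466e+07 m; rₐ = 433.7 Mm = 4.337e+08 m.
e = (rₐ − rₚ) / (rₐ + rₚ).
e = (4.337e+08 − 2.466e+07) / (4.337e+08 + 2.466e+07) = 4.0904e+08 / 4.5836e+08 ≈ 0.8924.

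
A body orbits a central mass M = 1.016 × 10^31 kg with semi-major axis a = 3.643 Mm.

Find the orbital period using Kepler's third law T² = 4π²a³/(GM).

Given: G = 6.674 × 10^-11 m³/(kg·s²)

Convert to SI: a = 3.643 Mm = 3.643e+06 m.
GM = G · M = 6.674e-11 · 1.016e+31 = 6.78078e+20 m³/s².
Kepler's third law: T = 2π √(a³ / GM).
Substituting a = 3.643e+06 m and GM = 6.78078e+20 m³/s²:
T = 2π √((3.643e+06)³ / 6.78078e+20) s
T ≈ 1.678 s = 1.678 seconds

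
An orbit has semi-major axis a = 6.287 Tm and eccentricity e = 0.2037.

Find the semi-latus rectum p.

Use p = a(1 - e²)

Convert to SI: a = 6.287 Tm = 6.287e+12 m.
p = a (1 − e²).
p = 6.287e+12 · (1 − (0.2037)²) = 6.287e+12 · 0.958506 ≈ 6.026e+12 m = 6.026 Tm.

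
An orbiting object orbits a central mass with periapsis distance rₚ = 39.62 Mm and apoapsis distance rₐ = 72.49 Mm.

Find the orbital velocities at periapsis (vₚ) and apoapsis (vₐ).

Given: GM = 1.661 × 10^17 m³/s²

Convert to SI: rₚ = 39.62 Mm = 3.962e+07 m; rₐ = 72.49 Mm = 7.249e+07 m.
Use the vis-viva equation v² = GM(2/r − 1/a) with a = (rₚ + rₐ)/2 = (3.962e+07 + 7.249e+07)/2 = 5.6055e+07 m.
vₚ = √(GM · (2/rₚ − 1/a)) = √(1.661e+17 · (2/3.962e+07 − 1/5.6055e+07)) m/s ≈ 7.363e+04 m/s = 73.63 km/s.
vₐ = √(GM · (2/rₐ − 1/a)) = √(1.661e+17 · (2/7.249e+07 − 1/5.6055e+07)) m/s ≈ 4.024e+04 m/s = 40.24 km/s.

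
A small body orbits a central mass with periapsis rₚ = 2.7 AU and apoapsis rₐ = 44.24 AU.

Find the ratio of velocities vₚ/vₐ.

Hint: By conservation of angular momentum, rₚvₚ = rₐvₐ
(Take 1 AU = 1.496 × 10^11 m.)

Convert to SI: rₚ = 2.7 AU = 4.0392e+11 m; rₐ = 44.24 AU = 6.6183e+12 m.
Conservation of angular momentum gives rₚvₚ = rₐvₐ, so vₚ/vₐ = rₐ/rₚ.
vₚ/vₐ = 6.6183e+12 / 4.0392e+11 ≈ 16.39.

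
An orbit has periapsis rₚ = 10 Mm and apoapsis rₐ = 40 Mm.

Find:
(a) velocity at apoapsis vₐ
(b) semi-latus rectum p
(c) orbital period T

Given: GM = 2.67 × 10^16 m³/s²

Convert to SI: rₚ = 10 Mm = 1e+07 m; rₐ = 40 Mm = 4e+07 m.
(a) With a = (rₚ + rₐ)/2 = 2.5e+07 m, vₐ = √(GM (2/rₐ − 1/a)) = √(2.67e+16 · (2/4e+07 − 1/2.5e+07)) m/s ≈ 1.634e+04 m/s
(b) From a = (rₚ + rₐ)/2 = 2.5e+07 m and e = (rₐ − rₚ)/(rₐ + rₚ) = 0.6, p = a(1 − e²) = 2.5e+07 · (1 − (0.6)²) ≈ 1.6e+07 m
(c) With a = (rₚ + rₐ)/2 = 2.5e+07 m, T = 2π √(a³/GM) = 2π √((2.5e+07)³/2.67e+16) s ≈ 4807 s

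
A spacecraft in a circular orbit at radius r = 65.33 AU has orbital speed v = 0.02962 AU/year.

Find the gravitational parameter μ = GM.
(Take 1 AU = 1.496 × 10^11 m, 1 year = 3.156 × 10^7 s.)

Convert to SI: r = 65.33 AU = 9.77337e+12 m; v = 0.02962 AU/year = 140.404 m/s.
For a circular orbit v² = GM/r, so GM = v² · r.
GM = (140.404)² · 9.77337e+12 m³/s² ≈ 1.927e+17 m³/s² = 1.927 × 10^17 m³/s².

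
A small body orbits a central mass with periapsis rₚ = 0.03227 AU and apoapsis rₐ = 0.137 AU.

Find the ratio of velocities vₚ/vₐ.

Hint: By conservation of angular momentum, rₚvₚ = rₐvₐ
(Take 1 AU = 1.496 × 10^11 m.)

Convert to SI: rₚ = 0.03227 AU = 4.82759e+09 m; rₐ = 0.137 AU = 2.04952e+10 m.
Conservation of angular momentum gives rₚvₚ = rₐvₐ, so vₚ/vₐ = rₐ/rₚ.
vₚ/vₐ = 2.04952e+10 / 4.82759e+09 ≈ 4.245.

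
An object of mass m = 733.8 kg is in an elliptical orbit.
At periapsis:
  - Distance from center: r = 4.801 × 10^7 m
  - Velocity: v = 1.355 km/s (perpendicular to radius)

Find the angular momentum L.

Convert to SI: v = 1.355 km/s = 1355 m/s.
Since v is perpendicular to r, L = m · v · r.
L = 733.8 · 1355 · 4.801e+07 kg·m²/s ≈ 4.774e+13 kg·m²/s.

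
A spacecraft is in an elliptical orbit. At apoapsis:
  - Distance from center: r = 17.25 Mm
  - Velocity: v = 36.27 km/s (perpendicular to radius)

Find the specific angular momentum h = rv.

Convert to SI: r = 17.25 Mm = 1.725e+07 m; v = 36.27 km/s = 36270 m/s.
With v perpendicular to r, h = r · v.
h = 1.725e+07 · 36270 m²/s ≈ 6.257e+11 m²/s.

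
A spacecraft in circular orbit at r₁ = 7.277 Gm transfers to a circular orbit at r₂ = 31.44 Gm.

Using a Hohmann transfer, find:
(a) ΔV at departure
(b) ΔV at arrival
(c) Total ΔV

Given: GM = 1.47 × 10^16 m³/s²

Convert to SI: r₁ = 7.277 Gm = 7.277e+09 m; r₂ = 31.44 Gm = 3.144e+10 m.
Transfer semi-major axis: a_t = (r₁ + r₂)/2 = (7.277e+09 + 3.144e+10)/2 = 1.93585e+10 m.
Circular speeds: v₁ = √(GM/r₁) = 1421.29 m/s, v₂ = √(GM/r₂) = 683.782 m/s.
Transfer speeds (vis-viva v² = GM(2/r − 1/a_t)): v₁ᵗ = 1811.29 m/s, v₂ᵗ = 419.235 m/s.
(a) ΔV₁ = |v₁ᵗ − v₁| ≈ 390 m/s = 390 m/s.
(b) ΔV₂ = |v₂ − v₂ᵗ| ≈ 264.5 m/s = 264.5 m/s.
(c) ΔV_total = ΔV₁ + ΔV₂ ≈ 654.5 m/s = 654.5 m/s.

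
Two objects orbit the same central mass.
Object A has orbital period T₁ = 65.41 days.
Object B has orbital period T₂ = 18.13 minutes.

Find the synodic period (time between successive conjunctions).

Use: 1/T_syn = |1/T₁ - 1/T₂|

Convert to SI: T₁ = 65.41 days = 5.65142e+06 s; T₂ = 18.13 minutes = 1087.8 s.
T_syn = |T₁ · T₂ / (T₁ − T₂)|.
T_syn = |5.65142e+06 · 1087.8 / (5.65142e+06 − 1087.8)| s ≈ 1088 s = 18.13 minutes.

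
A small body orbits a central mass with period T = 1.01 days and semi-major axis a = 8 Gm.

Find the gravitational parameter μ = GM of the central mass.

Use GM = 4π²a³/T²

Convert to SI: T = 1.01 days = 87264 s; a = 8 Gm = 8e+09 m.
GM = 4π² · a³ / T².
GM = 4π² · (8e+09)³ / (87264)² m³/s² ≈ 2.654e+21 m³/s² = 2.654 × 10^21 m³/s².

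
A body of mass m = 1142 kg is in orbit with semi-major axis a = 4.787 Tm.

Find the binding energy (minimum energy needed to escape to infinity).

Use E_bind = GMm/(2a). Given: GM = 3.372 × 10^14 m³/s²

Convert to SI: a = 4.787 Tm = 4.787e+12 m.
Total orbital energy is E = −GMm/(2a); binding energy is E_bind = −E = GMm/(2a).
E_bind = 3.372e+14 · 1142 / (2 · 4.787e+12) J ≈ 4.022e+04 J = 40.22 kJ.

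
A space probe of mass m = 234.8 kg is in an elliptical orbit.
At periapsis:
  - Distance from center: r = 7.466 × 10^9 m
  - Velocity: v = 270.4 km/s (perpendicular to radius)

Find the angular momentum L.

Convert to SI: v = 270.4 km/s = 270400 m/s.
Since v is perpendicular to r, L = m · v · r.
L = 234.8 · 270400 · 7.466e+09 kg·m²/s ≈ 4.74e+17 kg·m²/s.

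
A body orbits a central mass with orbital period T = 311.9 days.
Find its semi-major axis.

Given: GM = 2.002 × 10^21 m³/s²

Convert to SI: T = 311.9 days = 2.69482e+07 s.
Invert Kepler's third law: a = (GM · T² / (4π²))^(1/3).
Substituting T = 2.69482e+07 s and GM = 2.002e+21 m³/s²:
a = (2.002e+21 · (2.69482e+07)² / (4π²))^(1/3) m
a ≈ 3.327e+11 m = 332.7 Gm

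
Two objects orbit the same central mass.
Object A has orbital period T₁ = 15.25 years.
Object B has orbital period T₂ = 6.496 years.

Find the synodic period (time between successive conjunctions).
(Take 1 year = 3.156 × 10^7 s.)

Convert to SI: T₁ = 15.25 years = 4.8129e+08 s; T₂ = 6.496 years = 2.05014e+08 s.
T_syn = |T₁ · T₂ / (T₁ − T₂)|.
T_syn = |4.8129e+08 · 2.05014e+08 / (4.8129e+08 − 2.05014e+08)| s ≈ 3.571e+08 s = 11.32 years.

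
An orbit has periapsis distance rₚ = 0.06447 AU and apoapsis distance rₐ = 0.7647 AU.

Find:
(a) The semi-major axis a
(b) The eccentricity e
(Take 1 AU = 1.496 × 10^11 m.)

Convert to SI: rₚ = 0.06447 AU = 9.64471e+09 m; rₐ = 0.7647 AU = 1.14399e+11 m.
(a) a = (rₚ + rₐ) / 2 = (9.64471e+09 + 1.14399e+11) / 2 ≈ 6.202e+10 m = 0.4146 AU.
(b) e = (rₐ − rₚ) / (rₐ + rₚ) = (1.14399e+11 − 9.64471e+09) / (1.14399e+11 + 9.64471e+09) ≈ 0.8445.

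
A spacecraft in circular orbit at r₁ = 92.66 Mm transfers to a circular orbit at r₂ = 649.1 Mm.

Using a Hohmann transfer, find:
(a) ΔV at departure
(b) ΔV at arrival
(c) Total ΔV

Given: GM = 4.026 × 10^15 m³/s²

Convert to SI: r₁ = 92.66 Mm = 9.266e+07 m; r₂ = 649.1 Mm = 6.491e+08 m.
Transfer semi-major axis: a_t = (r₁ + r₂)/2 = (9.266e+07 + 6.491e+08)/2 = 3.7088e+08 m.
Circular speeds: v₁ = √(GM/r₁) = 6591.6 m/s, v₂ = √(GM/r₂) = 2490.47 m/s.
Transfer speeds (vis-viva v² = GM(2/r − 1/a_t)): v₁ᵗ = 8720.27 m/s, v₂ᵗ = 1244.83 m/s.
(a) ΔV₁ = |v₁ᵗ − v₁| ≈ 2129 m/s = 2.129 km/s.
(b) ΔV₂ = |v₂ − v₂ᵗ| ≈ 1246 m/s = 1.246 km/s.
(c) ΔV_total = ΔV₁ + ΔV₂ ≈ 3374 m/s = 3.374 km/s.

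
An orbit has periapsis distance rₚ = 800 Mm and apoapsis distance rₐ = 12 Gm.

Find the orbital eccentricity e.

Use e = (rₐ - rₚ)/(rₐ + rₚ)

Convert to SI: rₚ = 800 Mm = 8e+08 m; rₐ = 12 Gm = 1.2e+10 m.
e = (rₐ − rₚ) / (rₐ + rₚ).
e = (1.2e+10 − 8e+08) / (1.2e+10 + 8e+08) = 1.12e+10 / 1.28e+10 ≈ 0.875.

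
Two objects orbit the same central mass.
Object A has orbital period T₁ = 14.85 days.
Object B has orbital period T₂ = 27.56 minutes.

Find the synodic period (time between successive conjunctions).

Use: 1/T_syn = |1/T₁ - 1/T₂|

Convert to SI: T₁ = 14.85 days = 1.28304e+06 s; T₂ = 27.56 minutes = 1653.6 s.
T_syn = |T₁ · T₂ / (T₁ − T₂)|.
T_syn = |1.28304e+06 · 1653.6 / (1.28304e+06 − 1653.6)| s ≈ 1656 s = 27.6 minutes.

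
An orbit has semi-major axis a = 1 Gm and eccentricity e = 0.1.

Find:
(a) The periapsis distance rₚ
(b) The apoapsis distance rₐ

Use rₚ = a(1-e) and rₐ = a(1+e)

Convert to SI: a = 1 Gm = 1e+09 m.
(a) rₚ = a(1 − e) = 1e+09 · (1 − 0.1) = 1e+09 · 0.9 ≈ 9e+08 m = 900 Mm.
(b) rₐ = a(1 + e) = 1e+09 · (1 + 0.1) = 1e+09 · 1.1 ≈ 1.1e+09 m = 1.1 Gm.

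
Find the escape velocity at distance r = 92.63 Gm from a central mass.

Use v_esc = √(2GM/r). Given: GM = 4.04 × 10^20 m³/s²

Convert to SI: r = 92.63 Gm = 9.263e+10 m.
Escape velocity comes from setting total energy to zero: ½v² − GM/r = 0 ⇒ v_esc = √(2GM / r).
v_esc = √(2 · 4.04e+20 / 9.263e+10) m/s ≈ 9.34e+04 m/s = 93.4 km/s.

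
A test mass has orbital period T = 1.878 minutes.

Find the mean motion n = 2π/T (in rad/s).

Convert to SI: T = 1.878 minutes = 112.68 s.
n = 2π / T.
n = 2π / 112.68 s ≈ 0.05576 rad/s.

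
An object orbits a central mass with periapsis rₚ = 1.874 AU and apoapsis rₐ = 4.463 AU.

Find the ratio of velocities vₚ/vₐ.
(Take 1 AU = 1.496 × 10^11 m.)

Convert to SI: rₚ = 1.874 AU = 2.8035e+11 m; rₐ = 4.463 AU = 6.67665e+11 m.
Conservation of angular momentum gives rₚvₚ = rₐvₐ, so vₚ/vₐ = rₐ/rₚ.
vₚ/vₐ = 6.67665e+11 / 2.8035e+11 ≈ 2.382.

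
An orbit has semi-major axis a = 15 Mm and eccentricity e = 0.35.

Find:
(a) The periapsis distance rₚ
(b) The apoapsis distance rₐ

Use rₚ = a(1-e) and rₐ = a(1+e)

Convert to SI: a = 15 Mm = 1.5e+07 m.
(a) rₚ = a(1 − e) = 1.5e+07 · (1 − 0.35) = 1.5e+07 · 0.65 ≈ 9.75e+06 m = 9.75 Mm.
(b) rₐ = a(1 + e) = 1.5e+07 · (1 + 0.35) = 1.5e+07 · 1.35 ≈ 2.025e+07 m = 20.25 Mm.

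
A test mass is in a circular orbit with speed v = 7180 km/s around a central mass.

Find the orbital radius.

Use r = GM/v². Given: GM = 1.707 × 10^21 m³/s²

Convert to SI: v = 7180 km/s = 7.18e+06 m/s.
For a circular orbit, v² = GM / r, so r = GM / v².
r = 1.707e+21 / (7.18e+06)² m ≈ 3.311e+07 m = 33.11 Mm.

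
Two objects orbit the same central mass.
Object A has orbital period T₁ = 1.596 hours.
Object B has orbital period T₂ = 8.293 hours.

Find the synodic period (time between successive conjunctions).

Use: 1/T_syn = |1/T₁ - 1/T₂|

Convert to SI: T₁ = 1.596 hours = 5745.6 s; T₂ = 8.293 hours = 29854.8 s.
T_syn = |T₁ · T₂ / (T₁ − T₂)|.
T_syn = |5745.6 · 29854.8 / (5745.6 − 29854.8)| s ≈ 7115 s = 1.976 hours.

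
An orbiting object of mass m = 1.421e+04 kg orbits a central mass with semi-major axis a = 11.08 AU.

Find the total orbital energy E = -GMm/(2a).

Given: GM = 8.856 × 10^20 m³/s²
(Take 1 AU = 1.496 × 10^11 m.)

Convert to SI: a = 11.08 AU = 1.65757e+12 m.
E = −GMm / (2a).
E = −8.856e+20 · 1.421e+04 / (2 · 1.65757e+12) J ≈ -3.796e+12 J = -3.796 TJ.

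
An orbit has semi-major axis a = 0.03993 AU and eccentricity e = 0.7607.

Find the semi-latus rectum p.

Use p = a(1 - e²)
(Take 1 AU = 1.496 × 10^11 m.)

Convert to SI: a = 0.03993 AU = 5.97353e+09 m.
p = a (1 − e²).
p = 5.97353e+09 · (1 − (0.7607)²) = 5.97353e+09 · 0.421336 ≈ 2.517e+09 m = 0.01682 AU.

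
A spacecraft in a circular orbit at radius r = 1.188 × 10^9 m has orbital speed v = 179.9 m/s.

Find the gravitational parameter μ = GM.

For a circular orbit v² = GM/r, so GM = v² · r.
GM = (179.9)² · 1.188e+09 m³/s² ≈ 3.845e+13 m³/s² = 3.845 × 10^13 m³/s².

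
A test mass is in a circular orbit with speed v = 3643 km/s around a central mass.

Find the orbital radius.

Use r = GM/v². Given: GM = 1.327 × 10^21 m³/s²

Convert to SI: v = 3643 km/s = 3.643e+06 m/s.
For a circular orbit, v² = GM / r, so r = GM / v².
r = 1.327e+21 / (3.643e+06)² m ≈ 9.999e+07 m = 99.99 Mm.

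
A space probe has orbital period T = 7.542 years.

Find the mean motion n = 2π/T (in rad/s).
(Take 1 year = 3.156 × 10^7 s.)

Convert to SI: T = 7.542 years = 2.38026e+08 s.
n = 2π / T.
n = 2π / 2.38026e+08 s ≈ 2.64e-08 rad/s.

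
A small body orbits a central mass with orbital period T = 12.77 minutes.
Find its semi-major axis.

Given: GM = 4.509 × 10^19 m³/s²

Convert to SI: T = 12.77 minutes = 766.2 s.
Invert Kepler's third law: a = (GM · T² / (4π²))^(1/3).
Substituting T = 766.2 s and GM = 4.509e+19 m³/s²:
a = (4.509e+19 · (766.2)² / (4π²))^(1/3) m
a ≈ 8.753e+07 m = 87.53 Mm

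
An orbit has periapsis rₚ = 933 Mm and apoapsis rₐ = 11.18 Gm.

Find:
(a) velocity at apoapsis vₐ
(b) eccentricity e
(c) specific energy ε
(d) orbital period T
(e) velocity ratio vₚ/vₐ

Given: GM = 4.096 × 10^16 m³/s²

Convert to SI: rₚ = 933 Mm = 9.33e+08 m; rₐ = 11.18 Gm = 1.118e+10 m.
(a) With a = (rₚ + rₐ)/2 = 6.0565e+09 m, vₐ = √(GM (2/rₐ − 1/a)) = √(4.096e+16 · (2/1.118e+10 − 1/6.0565e+09)) m/s ≈ 751.3 m/s
(b) e = (rₐ − rₚ)/(rₐ + rₚ) = (1.118e+10 − 9.33e+08)/(1.118e+10 + 9.33e+08) ≈ 0.846
(c) With a = (rₚ + rₐ)/2 = 6.0565e+09 m, ε = −GM/(2a) = −4.096e+16/(2 · 6.0565e+09) J/kg ≈ -3.381e+06 J/kg
(d) With a = (rₚ + rₐ)/2 = 6.0565e+09 m, T = 2π √(a³/GM) = 2π √((6.0565e+09)³/4.096e+16) s ≈ 1.463e+07 s
(e) Conservation of angular momentum (rₚvₚ = rₐvₐ) gives vₚ/vₐ = rₐ/rₚ = 1.118e+10/9.33e+08 ≈ 11.98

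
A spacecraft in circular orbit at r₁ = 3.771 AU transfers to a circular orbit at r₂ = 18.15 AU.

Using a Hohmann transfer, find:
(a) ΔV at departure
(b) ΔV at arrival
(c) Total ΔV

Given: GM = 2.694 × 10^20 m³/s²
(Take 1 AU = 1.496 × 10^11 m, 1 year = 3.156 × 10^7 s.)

Convert to SI: r₁ = 3.771 AU = 5.64142e+11 m; r₂ = 18.15 AU = 2.71524e+12 m.
Transfer semi-major axis: a_t = (r₁ + r₂)/2 = (5.64142e+11 + 2.71524e+12)/2 = 1.63969e+12 m.
Circular speeds: v₁ = √(GM/r₁) = 21852.7 m/s, v₂ = √(GM/r₂) = 9960.81 m/s.
Transfer speeds (vis-viva v² = GM(2/r − 1/a_t)): v₁ᵗ = 28120.8 m/s, v₂ᵗ = 5842.62 m/s.
(a) ΔV₁ = |v₁ᵗ − v₁| ≈ 6268 m/s = 1.322 AU/year.
(b) ΔV₂ = |v₂ − v₂ᵗ| ≈ 4118 m/s = 0.8688 AU/year.
(c) ΔV_total = ΔV₁ + ΔV₂ ≈ 1.039e+04 m/s = 2.191 AU/year.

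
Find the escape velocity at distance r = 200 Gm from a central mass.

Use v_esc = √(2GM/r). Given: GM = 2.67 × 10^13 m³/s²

Convert to SI: r = 200 Gm = 2e+11 m.
Escape velocity comes from setting total energy to zero: ½v² − GM/r = 0 ⇒ v_esc = √(2GM / r).
v_esc = √(2 · 2.67e+13 / 2e+11) m/s ≈ 16.34 m/s = 16.34 m/s.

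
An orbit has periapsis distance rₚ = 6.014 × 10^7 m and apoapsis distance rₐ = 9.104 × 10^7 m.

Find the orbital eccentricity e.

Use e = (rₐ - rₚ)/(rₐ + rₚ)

e = (rₐ − rₚ) / (rₐ + rₚ).
e = (9.104e+07 − 6.014e+07) / (9.104e+07 + 6.014e+07) = 3.09e+07 / 1.5118e+08 ≈ 0.2044.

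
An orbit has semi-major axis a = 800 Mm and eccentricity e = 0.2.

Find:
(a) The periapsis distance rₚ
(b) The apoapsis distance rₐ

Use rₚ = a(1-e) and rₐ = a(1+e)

Convert to SI: a = 800 Mm = 8e+08 m.
(a) rₚ = a(1 − e) = 8e+08 · (1 − 0.2) = 8e+08 · 0.8 ≈ 6.4e+08 m = 640 Mm.
(b) rₐ = a(1 + e) = 8e+08 · (1 + 0.2) = 8e+08 · 1.2 ≈ 9.6e+08 m = 960 Mm.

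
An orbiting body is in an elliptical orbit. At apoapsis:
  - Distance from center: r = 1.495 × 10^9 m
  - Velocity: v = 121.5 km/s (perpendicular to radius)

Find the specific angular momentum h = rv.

Convert to SI: v = 121.5 km/s = 121500 m/s.
With v perpendicular to r, h = r · v.
h = 1.495e+09 · 121500 m²/s ≈ 1.816e+14 m²/s.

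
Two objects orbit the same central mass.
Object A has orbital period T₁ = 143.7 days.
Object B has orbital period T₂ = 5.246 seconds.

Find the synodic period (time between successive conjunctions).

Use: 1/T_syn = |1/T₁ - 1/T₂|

Convert to SI: T₁ = 143.7 days = 1.24157e+07 s.
T_syn = |T₁ · T₂ / (T₁ − T₂)|.
T_syn = |1.24157e+07 · 5.246 / (1.24157e+07 − 5.246)| s ≈ 5.246 s = 5.246 seconds.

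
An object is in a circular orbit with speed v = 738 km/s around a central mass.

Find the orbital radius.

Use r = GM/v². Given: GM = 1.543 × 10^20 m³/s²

Convert to SI: v = 738 km/s = 738000 m/s.
For a circular orbit, v² = GM / r, so r = GM / v².
r = 1.543e+20 / (738000)² m ≈ 2.833e+08 m = 283.3 Mm.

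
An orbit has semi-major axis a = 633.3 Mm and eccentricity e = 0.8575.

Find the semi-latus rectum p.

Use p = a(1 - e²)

Convert to SI: a = 633.3 Mm = 6.333e+08 m.
p = a (1 − e²).
p = 6.333e+08 · (1 − (0.8575)²) = 6.333e+08 · 0.264694 ≈ 1.676e+08 m = 167.6 Mm.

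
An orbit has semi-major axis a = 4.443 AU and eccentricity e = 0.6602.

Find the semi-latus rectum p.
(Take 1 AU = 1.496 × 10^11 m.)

Convert to SI: a = 4.443 AU = 6.64673e+11 m.
p = a (1 − e²).
p = 6.64673e+11 · (1 − (0.6602)²) = 6.64673e+11 · 0.564136 ≈ 3.75e+11 m = 2.506 AU.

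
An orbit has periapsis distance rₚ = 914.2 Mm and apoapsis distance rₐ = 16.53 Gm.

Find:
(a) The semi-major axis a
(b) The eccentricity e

Convert to SI: rₚ = 914.2 Mm = 9.142e+08 m; rₐ = 16.53 Gm = 1.653e+10 m.
(a) a = (rₚ + rₐ) / 2 = (9.142e+08 + 1.653e+10) / 2 ≈ 8.722e+09 m = 8.722 Gm.
(b) e = (rₐ − rₚ) / (rₐ + rₚ) = (1.653e+10 − 9.142e+08) / (1.653e+10 + 9.142e+08) ≈ 0.8952.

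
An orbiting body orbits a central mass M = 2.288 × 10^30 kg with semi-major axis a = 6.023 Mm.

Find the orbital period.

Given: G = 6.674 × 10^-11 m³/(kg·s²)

Convert to SI: a = 6.023 Mm = 6.023e+06 m.
GM = G · M = 6.674e-11 · 2.288e+30 = 1.52701e+20 m³/s².
Kepler's third law: T = 2π √(a³ / GM).
Substituting a = 6.023e+06 m and GM = 1.52701e+20 m³/s²:
T = 2π √((6.023e+06)³ / 1.52701e+20) s
T ≈ 7.516 s = 7.516 seconds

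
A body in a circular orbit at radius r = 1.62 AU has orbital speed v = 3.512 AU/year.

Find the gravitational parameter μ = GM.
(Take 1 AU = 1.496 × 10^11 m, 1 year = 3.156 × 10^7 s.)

Convert to SI: r = 1.62 AU = 2.42352e+11 m; v = 3.512 AU/year = 16647.5 m/s.
For a circular orbit v² = GM/r, so GM = v² · r.
GM = (16647.5)² · 2.42352e+11 m³/s² ≈ 6.717e+19 m³/s² = 6.717 × 10^19 m³/s².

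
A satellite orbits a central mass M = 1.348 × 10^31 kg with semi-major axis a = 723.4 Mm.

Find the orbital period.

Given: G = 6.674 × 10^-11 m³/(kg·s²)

Convert to SI: a = 723.4 Mm = 7.234e+08 m.
GM = G · M = 6.674e-11 · 1.348e+31 = 8.99655e+20 m³/s².
Kepler's third law: T = 2π √(a³ / GM).
Substituting a = 7.234e+08 m and GM = 8.99655e+20 m³/s²:
T = 2π √((7.234e+08)³ / 8.99655e+20) s
T ≈ 4076 s = 1.132 hours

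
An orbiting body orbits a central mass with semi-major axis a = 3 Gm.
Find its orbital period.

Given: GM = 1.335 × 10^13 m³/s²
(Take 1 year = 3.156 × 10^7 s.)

Convert to SI: a = 3 Gm = 3e+09 m.
Kepler's third law: T = 2π √(a³ / GM).
Substituting a = 3e+09 m and GM = 1.335e+13 m³/s²:
T = 2π √((3e+09)³ / 1.335e+13) s
T ≈ 2.826e+08 s = 8.953 years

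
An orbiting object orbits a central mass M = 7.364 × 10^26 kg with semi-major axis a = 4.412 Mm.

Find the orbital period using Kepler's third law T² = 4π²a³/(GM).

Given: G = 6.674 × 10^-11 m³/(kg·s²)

Convert to SI: a = 4.412 Mm = 4.412e+06 m.
GM = G · M = 6.674e-11 · 7.364e+26 = 4.91473e+16 m³/s².
Kepler's third law: T = 2π √(a³ / GM).
Substituting a = 4.412e+06 m and GM = 4.91473e+16 m³/s²:
T = 2π √((4.412e+06)³ / 4.91473e+16) s
T ≈ 262.7 s = 4.378 minutes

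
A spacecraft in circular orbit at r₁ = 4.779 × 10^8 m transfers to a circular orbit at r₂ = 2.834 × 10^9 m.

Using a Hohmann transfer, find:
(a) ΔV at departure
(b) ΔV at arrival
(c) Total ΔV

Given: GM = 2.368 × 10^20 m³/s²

Transfer semi-major axis: a_t = (r₁ + r₂)/2 = (4.779e+08 + 2.834e+09)/2 = 1.65595e+09 m.
Circular speeds: v₁ = √(GM/r₁) = 703918 m/s, v₂ = √(GM/r₂) = 289062 m/s.
Transfer speeds (vis-viva v² = GM(2/r − 1/a_t)): v₁ᵗ = 920871 m/s, v₂ᵗ = 155287 m/s.
(a) ΔV₁ = |v₁ᵗ − v₁| ≈ 2.17e+05 m/s = 217 km/s.
(b) ΔV₂ = |v₂ − v₂ᵗ| ≈ 1.338e+05 m/s = 133.8 km/s.
(c) ΔV_total = ΔV₁ + ΔV₂ ≈ 3.507e+05 m/s = 350.7 km/s.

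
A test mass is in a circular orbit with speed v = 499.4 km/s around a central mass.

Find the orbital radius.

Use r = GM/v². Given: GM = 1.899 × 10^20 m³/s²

Convert to SI: v = 499.4 km/s = 499400 m/s.
For a circular orbit, v² = GM / r, so r = GM / v².
r = 1.899e+20 / (499400)² m ≈ 7.614e+08 m = 761.4 Mm.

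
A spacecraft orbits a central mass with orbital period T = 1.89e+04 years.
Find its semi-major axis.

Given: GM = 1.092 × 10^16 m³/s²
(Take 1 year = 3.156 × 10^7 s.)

Convert to SI: T = 1.89e+04 years = 5.96484e+11 s.
Invert Kepler's third law: a = (GM · T² / (4π²))^(1/3).
Substituting T = 5.96484e+11 s and GM = 1.092e+16 m³/s²:
a = (1.092e+16 · (5.96484e+11)² / (4π²))^(1/3) m
a ≈ 4.617e+12 m = 4.617 × 10^12 m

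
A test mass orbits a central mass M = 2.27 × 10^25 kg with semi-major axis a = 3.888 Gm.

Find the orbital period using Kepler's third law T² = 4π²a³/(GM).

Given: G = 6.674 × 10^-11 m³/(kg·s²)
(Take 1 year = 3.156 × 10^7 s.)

Convert to SI: a = 3.888 Gm = 3.888e+09 m.
GM = G · M = 6.674e-11 · 2.27e+25 = 1.515e+15 m³/s².
Kepler's third law: T = 2π √(a³ / GM).
Substituting a = 3.888e+09 m and GM = 1.515e+15 m³/s²:
T = 2π √((3.888e+09)³ / 1.515e+15) s
T ≈ 3.913e+07 s = 1.24 years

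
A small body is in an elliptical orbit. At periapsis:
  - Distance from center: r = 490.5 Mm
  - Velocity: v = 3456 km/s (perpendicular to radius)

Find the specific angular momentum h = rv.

Convert to SI: r = 490.5 Mm = 4.905e+08 m; v = 3456 km/s = 3.456e+06 m/s.
With v perpendicular to r, h = r · v.
h = 4.905e+08 · 3.456e+06 m²/s ≈ 1.695e+15 m²/s.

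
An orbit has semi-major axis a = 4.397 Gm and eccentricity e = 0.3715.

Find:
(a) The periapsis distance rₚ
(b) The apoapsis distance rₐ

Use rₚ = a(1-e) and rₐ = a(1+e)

Convert to SI: a = 4.397 Gm = 4.397e+09 m.
(a) rₚ = a(1 − e) = 4.397e+09 · (1 − 0.3715) = 4.397e+09 · 0.6285 ≈ 2.764e+09 m = 2.764 Gm.
(b) rₐ = a(1 + e) = 4.397e+09 · (1 + 0.3715) = 4.397e+09 · 1.3715 ≈ 6.03e+09 m = 6.03 Gm.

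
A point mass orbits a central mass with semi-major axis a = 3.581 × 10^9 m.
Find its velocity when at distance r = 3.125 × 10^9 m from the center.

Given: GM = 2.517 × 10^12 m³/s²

Vis-viva: v = √(GM · (2/r − 1/a)).
2/r − 1/a = 2/3.125e+09 − 1/3.581e+09 = 3.60748e-10 m⁻¹.
v = √(2.517e+12 · 3.60748e-10) m/s ≈ 30.13 m/s = 30.13 m/s.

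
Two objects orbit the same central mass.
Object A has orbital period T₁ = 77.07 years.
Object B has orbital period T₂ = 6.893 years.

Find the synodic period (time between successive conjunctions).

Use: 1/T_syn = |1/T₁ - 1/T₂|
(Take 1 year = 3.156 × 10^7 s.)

Convert to SI: T₁ = 77.07 years = 2.43233e+09 s; T₂ = 6.893 years = 2.17543e+08 s.
T_syn = |T₁ · T₂ / (T₁ − T₂)|.
T_syn = |2.43233e+09 · 2.17543e+08 / (2.43233e+09 − 2.17543e+08)| s ≈ 2.389e+08 s = 7.57 years.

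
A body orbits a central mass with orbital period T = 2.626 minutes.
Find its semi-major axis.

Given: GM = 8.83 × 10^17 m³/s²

Convert to SI: T = 2.626 minutes = 157.56 s.
Invert Kepler's third law: a = (GM · T² / (4π²))^(1/3).
Substituting T = 157.56 s and GM = 8.83e+17 m³/s²:
a = (8.83e+17 · (157.56)² / (4π²))^(1/3) m
a ≈ 8.219e+06 m = 8.219 Mm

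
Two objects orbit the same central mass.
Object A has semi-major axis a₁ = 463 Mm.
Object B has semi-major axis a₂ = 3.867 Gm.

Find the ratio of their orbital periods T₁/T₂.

Convert to SI: a₁ = 463 Mm = 4.63e+08 m; a₂ = 3.867 Gm = 3.867e+09 m.
From Kepler's third law, (T₁/T₂)² = (a₁/a₂)³, so T₁/T₂ = (a₁/a₂)^(3/2).
a₁/a₂ = 4.63e+08 / 3.867e+09 = 0.119731.
T₁/T₂ = (0.119731)^(3/2) ≈ 0.04143.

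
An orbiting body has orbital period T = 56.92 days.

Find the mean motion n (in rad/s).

Convert to SI: T = 56.92 days = 4.91789e+06 s.
n = 2π / T.
n = 2π / 4.91789e+06 s ≈ 1.278e-06 rad/s.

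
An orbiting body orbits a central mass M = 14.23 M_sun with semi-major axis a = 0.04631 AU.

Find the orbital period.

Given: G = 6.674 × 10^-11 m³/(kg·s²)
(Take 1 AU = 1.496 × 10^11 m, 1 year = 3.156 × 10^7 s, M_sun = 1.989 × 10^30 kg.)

Convert to SI: a = 0.04631 AU = 6.92798e+09 m; M = 14.23 M_sun = 2.83035e+31 kg.
GM = G · M = 6.674e-11 · 2.83035e+31 = 1.88897e+21 m³/s².
Kepler's third law: T = 2π √(a³ / GM).
Substituting a = 6.92798e+09 m and GM = 1.88897e+21 m³/s²:
T = 2π √((6.92798e+09)³ / 1.88897e+21) s
T ≈ 8.336e+04 s = 0.002641 years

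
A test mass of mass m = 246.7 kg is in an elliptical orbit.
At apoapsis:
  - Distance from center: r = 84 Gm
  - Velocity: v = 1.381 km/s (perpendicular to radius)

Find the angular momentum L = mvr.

Convert to SI: r = 84 Gm = 8.4e+10 m; v = 1.381 km/s = 1381 m/s.
Since v is perpendicular to r, L = m · v · r.
L = 246.7 · 1381 · 8.4e+10 kg·m²/s ≈ 2.862e+16 kg·m²/s.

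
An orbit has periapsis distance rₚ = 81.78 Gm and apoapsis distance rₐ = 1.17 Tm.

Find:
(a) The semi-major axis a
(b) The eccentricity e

Convert to SI: rₚ = 81.78 Gm = 8.178e+10 m; rₐ = 1.17 Tm = 1.17e+12 m.
(a) a = (rₚ + rₐ) / 2 = (8.178e+10 + 1.17e+12) / 2 ≈ 6.259e+11 m = 625.9 Gm.
(b) e = (rₐ − rₚ) / (rₐ + rₚ) = (1.17e+12 − 8.178e+10) / (1.17e+12 + 8.178e+10) ≈ 0.8693.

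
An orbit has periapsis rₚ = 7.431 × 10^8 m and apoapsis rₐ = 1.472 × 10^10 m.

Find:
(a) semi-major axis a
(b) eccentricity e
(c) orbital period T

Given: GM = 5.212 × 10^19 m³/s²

(a) a = (rₚ + rₐ)/2 = (7.431e+08 + 1.472e+10)/2 ≈ 7.732e+09 m
(b) e = (rₐ − rₚ)/(rₐ + rₚ) = (1.472e+10 − 7.431e+08)/(1.472e+10 + 7.431e+08) ≈ 0.9039
(c) With a = (rₚ + rₐ)/2 = 7.73155e+09 m, T = 2π √(a³/GM) = 2π √((7.73155e+09)³/5.212e+19) s ≈ 5.917e+05 s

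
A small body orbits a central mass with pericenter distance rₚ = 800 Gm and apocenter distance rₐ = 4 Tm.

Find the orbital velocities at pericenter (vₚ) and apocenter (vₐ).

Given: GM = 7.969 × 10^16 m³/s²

Convert to SI: rₚ = 800 Gm = 8e+11 m; rₐ = 4 Tm = 4e+12 m.
Use the vis-viva equation v² = GM(2/r − 1/a) with a = (rₚ + rₐ)/2 = (8e+11 + 4e+12)/2 = 2.4e+12 m.
vₚ = √(GM · (2/rₚ − 1/a)) = √(7.969e+16 · (2/8e+11 − 1/2.4e+12)) m/s ≈ 407.5 m/s = 407.5 m/s.
vₐ = √(GM · (2/rₐ − 1/a)) = √(7.969e+16 · (2/4e+12 − 1/2.4e+12)) m/s ≈ 81.49 m/s = 81.49 m/s.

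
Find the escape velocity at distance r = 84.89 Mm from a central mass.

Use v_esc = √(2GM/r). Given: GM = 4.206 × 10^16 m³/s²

Convert to SI: r = 84.89 Mm = 8.489e+07 m.
Escape velocity comes from setting total energy to zero: ½v² − GM/r = 0 ⇒ v_esc = √(2GM / r).
v_esc = √(2 · 4.206e+16 / 8.489e+07) m/s ≈ 3.148e+04 m/s = 31.48 km/s.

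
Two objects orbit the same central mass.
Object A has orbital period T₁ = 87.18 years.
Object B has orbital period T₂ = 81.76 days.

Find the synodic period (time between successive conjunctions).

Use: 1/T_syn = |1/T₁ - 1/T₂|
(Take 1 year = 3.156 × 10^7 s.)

Convert to SI: T₁ = 87.18 years = 2.7514e+09 s; T₂ = 81.76 days = 7.06406e+06 s.
T_syn = |T₁ · T₂ / (T₁ − T₂)|.
T_syn = |2.7514e+09 · 7.06406e+06 / (2.7514e+09 − 7.06406e+06)| s ≈ 7.082e+06 s = 81.97 days.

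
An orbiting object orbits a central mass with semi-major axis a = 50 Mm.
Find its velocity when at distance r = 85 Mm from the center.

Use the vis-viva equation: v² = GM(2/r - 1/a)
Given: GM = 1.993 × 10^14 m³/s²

Convert to SI: a = 50 Mm = 5e+07 m; r = 85 Mm = 8.5e+07 m.
Vis-viva: v = √(GM · (2/r − 1/a)).
2/r − 1/a = 2/8.5e+07 − 1/5e+07 = 3.52941e-09 m⁻¹.
v = √(1.993e+14 · 3.52941e-09) m/s ≈ 838.7 m/s = 838.7 m/s.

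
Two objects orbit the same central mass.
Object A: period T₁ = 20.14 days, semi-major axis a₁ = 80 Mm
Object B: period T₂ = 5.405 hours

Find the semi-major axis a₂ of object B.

Convert to SI: T₁ = 20.14 days = 1.7401e+06 s; a₁ = 80 Mm = 8e+07 m; T₂ = 5.405 hours = 19458 s.
Kepler's third law: (T₁/T₂)² = (a₁/a₂)³ ⇒ a₂ = a₁ · (T₂/T₁)^(2/3).
T₂/T₁ = 19458 / 1.7401e+06 = 0.0111821.
a₂ = 8e+07 · (0.0111821)^(2/3) m ≈ 4e+06 m = 4 Mm.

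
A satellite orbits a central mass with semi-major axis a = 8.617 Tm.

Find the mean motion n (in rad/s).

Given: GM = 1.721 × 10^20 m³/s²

Convert to SI: a = 8.617 Tm = 8.617e+12 m.
n = √(GM / a³).
n = √(1.721e+20 / (8.617e+12)³) rad/s ≈ 5.186e-10 rad/s.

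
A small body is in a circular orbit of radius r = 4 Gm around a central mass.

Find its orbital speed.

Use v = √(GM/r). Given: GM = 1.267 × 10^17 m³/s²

Convert to SI: r = 4 Gm = 4e+09 m.
For a circular orbit, gravity supplies the centripetal force, so v = √(GM / r).
v = √(1.267e+17 / 4e+09) m/s ≈ 5628 m/s = 5.628 km/s.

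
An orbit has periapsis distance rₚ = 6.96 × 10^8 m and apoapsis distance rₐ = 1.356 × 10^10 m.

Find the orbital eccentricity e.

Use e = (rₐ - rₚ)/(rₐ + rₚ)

e = (rₐ − rₚ) / (rₐ + rₚ).
e = (1.356e+10 − 6.96e+08) / (1.356e+10 + 6.96e+08) = 1.2864e+10 / 1.4256e+10 ≈ 0.9024.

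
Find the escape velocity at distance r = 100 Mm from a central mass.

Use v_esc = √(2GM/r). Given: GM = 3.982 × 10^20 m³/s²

Convert to SI: r = 100 Mm = 1e+08 m.
Escape velocity comes from setting total energy to zero: ½v² − GM/r = 0 ⇒ v_esc = √(2GM / r).
v_esc = √(2 · 3.982e+20 / 1e+08) m/s ≈ 2.822e+06 m/s = 2822 km/s.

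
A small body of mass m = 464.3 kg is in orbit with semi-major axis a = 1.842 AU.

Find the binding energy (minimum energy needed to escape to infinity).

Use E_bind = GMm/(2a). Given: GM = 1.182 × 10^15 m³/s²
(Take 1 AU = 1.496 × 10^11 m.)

Convert to SI: a = 1.842 AU = 2.75563e+11 m.
Total orbital energy is E = −GMm/(2a); binding energy is E_bind = −E = GMm/(2a).
E_bind = 1.182e+15 · 464.3 / (2 · 2.75563e+11) J ≈ 9.958e+05 J = 995.8 kJ.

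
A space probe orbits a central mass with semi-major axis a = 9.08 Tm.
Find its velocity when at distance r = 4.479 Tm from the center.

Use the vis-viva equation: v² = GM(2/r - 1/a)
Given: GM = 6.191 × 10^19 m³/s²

Convert to SI: a = 9.08 Tm = 9.08e+12 m; r = 4.479 Tm = 4.479e+12 m.
Vis-viva: v = √(GM · (2/r − 1/a)).
2/r − 1/a = 2/4.479e+12 − 1/9.08e+12 = 3.36396e-13 m⁻¹.
v = √(6.191e+19 · 3.36396e-13) m/s ≈ 4564 m/s = 4.564 km/s.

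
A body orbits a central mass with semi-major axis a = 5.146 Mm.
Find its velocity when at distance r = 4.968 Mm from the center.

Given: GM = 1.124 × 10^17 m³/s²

Convert to SI: a = 5.146 Mm = 5.146e+06 m; r = 4.968 Mm = 4.968e+06 m.
Vis-viva: v = √(GM · (2/r − 1/a)).
2/r − 1/a = 2/4.968e+06 − 1/5.146e+06 = 2.08251e-07 m⁻¹.
v = √(1.124e+17 · 2.08251e-07) m/s ≈ 1.53e+05 m/s = 153 km/s.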